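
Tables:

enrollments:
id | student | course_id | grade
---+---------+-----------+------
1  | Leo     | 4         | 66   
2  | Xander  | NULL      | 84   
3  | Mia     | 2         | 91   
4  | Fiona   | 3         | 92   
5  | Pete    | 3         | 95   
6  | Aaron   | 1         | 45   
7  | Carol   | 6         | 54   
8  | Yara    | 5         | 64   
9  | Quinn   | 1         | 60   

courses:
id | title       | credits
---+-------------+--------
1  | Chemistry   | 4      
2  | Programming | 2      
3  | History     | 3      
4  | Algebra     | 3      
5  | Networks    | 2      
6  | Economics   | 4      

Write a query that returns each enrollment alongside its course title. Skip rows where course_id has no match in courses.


INNER JOIN keeps only enrollments rows whose course_id matches an id in courses. Walk through each enrollment:
  - enrollment 1 (Leo): course_id=4 -> matches Algebra
  - enrollment 2 (Xander): course_id=NULL, no match -> dropped
  - enrollment 3 (Mia): course_id=2 -> matches Programming
  - enrollment 4 (Fiona): course_id=3 -> matches History
  - enrollment 5 (Pete): course_id=3 -> matches History
  - enrollment 6 (Aaron): course_id=1 -> matches Chemistry
  - enrollment 7 (Carol): course_id=6 -> matches Economics
  - enrollment 8 (Yara): course_id=5 -> matches Networks
  - enrollment 9 (Quinn): course_id=1 -> matches Chemistry
So 1 of 9 rows is dropped.

SQL:
SELECT a.student, b.title AS course
FROM enrollments a
INNER JOIN courses b ON a.course_id = b.id

Result:
student | course     
--------+------------
Leo     | Algebra    
Mia     | Programming
Fiona   | History    
Pete    | History    
Aaron   | Chemistry  
Carol   | Economics  
Yara    | Networks   
Quinn   | Chemistry  


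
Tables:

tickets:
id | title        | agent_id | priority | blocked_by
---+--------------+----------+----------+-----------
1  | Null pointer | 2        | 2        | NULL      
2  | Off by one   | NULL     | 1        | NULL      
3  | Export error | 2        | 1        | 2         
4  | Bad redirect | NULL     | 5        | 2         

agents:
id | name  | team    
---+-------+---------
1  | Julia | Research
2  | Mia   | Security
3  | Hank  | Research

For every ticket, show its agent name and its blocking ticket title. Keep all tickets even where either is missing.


Two LEFT JOINs from the same base table tickets: one to agents via agent_id, one to tickets itself via blocked_by. Both are LEFT so every ticket is preserved.
Match against agents:
  - ticket 1 (Null pointer): agent_id=2 -> matches Mia
  - ticket 2 (Off by one): agent_id=NULL, no match -> kept with NULL
  - ticket 3 (Export error): agent_id=2 -> matches Mia
  - ticket 4 (Bad redirect): agent_id=NULL, no match -> kept with NULL
Match against tickets (self):
  - ticket 1 (Null pointer): blocked_by=NULL -> NULL
  - ticket 2 (Off by one): blocked_by=NULL -> NULL
  - ticket 3 (Export error): blocked_by=2 -> Off by one
  - ticket 4 (Bad redirect): blocked_by=2 -> Off by one

SQL:
SELECT a.title, b.name AS agent, c.title AS blocked_by
FROM tickets a
LEFT JOIN agents b ON a.agent_id = b.id
LEFT JOIN tickets c ON a.blocked_by = c.id

Result:
title        | agent | blocked_by
-------------+-------+-----------
Null pointer | Mia   | NULL      
Off by one   | NULL  | NULL      
Export error | Mia   | Off by one
Bad redirect | NULL  | Off by one


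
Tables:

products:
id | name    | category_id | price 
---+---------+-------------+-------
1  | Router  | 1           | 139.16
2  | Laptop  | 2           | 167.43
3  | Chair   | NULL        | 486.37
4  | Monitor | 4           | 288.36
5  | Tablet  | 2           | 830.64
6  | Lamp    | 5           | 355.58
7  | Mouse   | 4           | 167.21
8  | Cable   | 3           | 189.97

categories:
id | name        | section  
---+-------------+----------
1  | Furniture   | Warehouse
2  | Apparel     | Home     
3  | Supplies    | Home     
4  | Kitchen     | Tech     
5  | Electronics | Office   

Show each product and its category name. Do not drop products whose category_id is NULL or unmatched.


LEFT JOIN keeps every row from products (the left table); where category_id has no match in categories, the category columns become NULL. Walk through each product:
  - product 1 (Router): category_id=1 -> matches Furniture
  - product 2 (Laptop): category_id=2 -> matches Apparel
  - product 3 (Chair): category_id=NULL, no match -> kept with NULL
  - product 4 (Monitor): category_id=4 -> matches Kitchen
  - product 5 (Tablet): category_id=2 -> matches Apparel
  - product 6 (Lamp): category_id=5 -> matches Electronics
  - product 7 (Mouse): category_id=4 -> matches Kitchen
  - product 8 (Cable): category_id=3 -> matches Supplies
All 8 rows appear; 1 has NULL category.

SQL:
SELECT a.name, b.name AS category
FROM products a
LEFT JOIN categories b ON a.category_id = b.id

Result:
name    | category   
--------+------------
Router  | Furniture  
Laptop  | Apparel    
Chair   | NULL       
Monitor | Kitchen    
Tablet  | Apparel    
Lamp    | Electronics
Mouse   | Kitchen    
Cable   | Supplies   


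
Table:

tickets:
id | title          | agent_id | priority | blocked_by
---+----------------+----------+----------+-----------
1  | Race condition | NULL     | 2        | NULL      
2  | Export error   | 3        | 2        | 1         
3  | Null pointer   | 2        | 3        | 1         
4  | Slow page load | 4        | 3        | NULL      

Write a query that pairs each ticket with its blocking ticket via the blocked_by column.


This is a self-join: tickets is joined to a second copy of itself, matching each row's blocked_by to another row's id. Use LEFT JOIN so rows with blocked_by=NULL are kept.
  - ticket 1 (Race condition): blocked_by=NULL -> NULL
  - ticket 2 (Export error): blocked_by=1 -> Race condition
  - ticket 3 (Null pointer): blocked_by=1 -> Race condition
  - ticket 4 (Slow page load): blocked_by=NULL -> NULL

SQL:
SELECT a.title AS item, b.title AS blocked_by
FROM tickets a
LEFT JOIN tickets b ON a.blocked_by = b.id

Result:
item           | blocked_by    
---------------+---------------
Race condition | NULL          
Export error   | Race condition
Null pointer   | Race condition
Slow page load | NULL          


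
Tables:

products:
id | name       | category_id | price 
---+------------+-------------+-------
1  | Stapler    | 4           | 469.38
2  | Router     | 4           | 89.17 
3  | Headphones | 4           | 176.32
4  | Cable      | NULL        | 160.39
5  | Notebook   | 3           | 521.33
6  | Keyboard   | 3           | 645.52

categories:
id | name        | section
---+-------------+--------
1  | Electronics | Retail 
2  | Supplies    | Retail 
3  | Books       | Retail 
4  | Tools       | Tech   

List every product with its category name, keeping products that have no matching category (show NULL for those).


LEFT JOIN keeps every row from products (the left table); where category_id has no match in categories, the category columns become NULL. Walk through each product:
  - product 1 (Stapler): category_id=4 -> matches Tools
  - product 2 (Router): category_id=4 -> matches Tools
  - product 3 (Headphones): category_id=4 -> matches Tools
  - product 4 (Cable): category_id=NULL, no match -> kept with NULL
  - product 5 (Notebook): category_id=3 -> matches Books
  - product 6 (Keyboard): category_id=3 -> matches Books
All 6 rows appear; 1 has NULL category.

SQL:
SELECT a.name, b.name AS category
FROM products a
LEFT JOIN categories b ON a.category_id = b.id

Result:
name       | category
-----------+---------
Stapler    | Tools   
Router     | Tools   
Headphones | Tools   
Cable      | NULL    
Notebook   | Books   
Keyboard   | Books   


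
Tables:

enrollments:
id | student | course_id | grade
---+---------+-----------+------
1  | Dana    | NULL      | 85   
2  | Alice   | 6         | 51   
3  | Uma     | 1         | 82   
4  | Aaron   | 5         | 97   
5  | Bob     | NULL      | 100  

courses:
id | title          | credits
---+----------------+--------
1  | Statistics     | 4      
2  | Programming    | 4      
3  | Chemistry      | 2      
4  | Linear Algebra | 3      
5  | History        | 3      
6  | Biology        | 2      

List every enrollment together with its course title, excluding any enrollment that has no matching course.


INNER JOIN keeps only enrollments rows whose course_id matches an id in courses. Walk through each enrollment:
  - enrollment 1 (Dana): course_id=NULL, no match -> dropped
  - enrollment 2 (Alice): course_id=6 -> matches Biology
  - enrollment 3 (Uma): course_id=1 -> matches Statistics
  - enrollment 4 (Aaron): course_id=5 -> matches History
  - enrollment 5 (Bob): course_id=NULL, no match -> dropped
So 2 of 5 rows are dropped.

SQL:
SELECT a.student, b.title AS course
FROM enrollments a
INNER JOIN courses b ON a.course_id = b.id

Result:
student | course    
--------+-----------
Alice   | Biology   
Uma     | Statistics
Aaron   | History   


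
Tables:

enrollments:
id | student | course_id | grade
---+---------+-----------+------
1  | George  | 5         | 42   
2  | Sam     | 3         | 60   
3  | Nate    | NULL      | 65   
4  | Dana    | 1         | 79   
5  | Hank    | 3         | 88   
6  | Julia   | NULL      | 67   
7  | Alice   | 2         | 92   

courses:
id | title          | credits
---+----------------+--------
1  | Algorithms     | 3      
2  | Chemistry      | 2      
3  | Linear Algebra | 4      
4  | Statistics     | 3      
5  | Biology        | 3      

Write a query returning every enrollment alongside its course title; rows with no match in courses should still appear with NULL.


LEFT JOIN keeps every row from enrollments (the left table); where course_id has no match in courses, the course columns become NULL. Walk through each enrollment:
  - enrollment 1 (George): course_id=5 -> matches Biology
  - enrollment 2 (Sam): course_id=3 -> matches Linear Algebra
  - enrollment 3 (Nate): course_id=NULL, no match -> kept with NULL
  - enrollment 4 (Dana): course_id=1 -> matches Algorithms
  - enrollment 5 (Hank): course_id=3 -> matches Linear Algebra
  - enrollment 6 (Julia): course_id=NULL, no match -> kept with NULL
  - enrollment 7 (Alice): course_id=2 -> matches Chemistry
All 7 rows appear; 2 have NULL course.

SQL:
SELECT a.student, b.title AS course
FROM enrollments a
LEFT JOIN courses b ON a.course_id = b.id

Result:
student | course        
--------+---------------
George  | Biology       
Sam     | Linear Algebra
Nate    | NULL          
Dana    | Algorithms    
Hank    | Linear Algebra
Julia   | NULL          
Alice   | Chemistry     


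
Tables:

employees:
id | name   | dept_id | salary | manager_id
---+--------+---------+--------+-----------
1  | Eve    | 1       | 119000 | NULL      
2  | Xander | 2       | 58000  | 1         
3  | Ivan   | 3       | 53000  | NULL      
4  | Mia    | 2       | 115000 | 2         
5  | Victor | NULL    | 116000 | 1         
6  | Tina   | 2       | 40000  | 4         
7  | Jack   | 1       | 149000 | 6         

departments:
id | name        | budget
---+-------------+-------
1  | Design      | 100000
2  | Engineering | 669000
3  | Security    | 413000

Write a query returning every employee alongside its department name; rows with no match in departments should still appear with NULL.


LEFT JOIN keeps every row from employees (the left table); where dept_id has no match in departments, the department columns become NULL. Walk through each employee:
  - employee 1 (Eve): dept_id=1 -> matches Design
  - employee 2 (Xander): dept_id=2 -> matches Engineering
  - employee 3 (Ivan): dept_id=3 -> matches Security
  - employee 4 (Mia): dept_id=2 -> matches Engineering
  - employee 5 (Victor): dept_id=NULL, no match -> kept with NULL
  - employee 6 (Tina): dept_id=2 -> matches Engineering
  - employee 7 (Jack): dept_id=1 -> matches Design
All 7 rows appear; 1 has NULL department.

SQL:
SELECT a.name, b.name AS department
FROM employees a
LEFT JOIN departments b ON a.dept_id = b.id

Result:
name   | department 
-------+------------
Eve    | Design     
Xander | Engineering
Ivan   | Security   
Mia    | Engineering
Victor | NULL       
Tina   | Engineering
Jack   | Design     


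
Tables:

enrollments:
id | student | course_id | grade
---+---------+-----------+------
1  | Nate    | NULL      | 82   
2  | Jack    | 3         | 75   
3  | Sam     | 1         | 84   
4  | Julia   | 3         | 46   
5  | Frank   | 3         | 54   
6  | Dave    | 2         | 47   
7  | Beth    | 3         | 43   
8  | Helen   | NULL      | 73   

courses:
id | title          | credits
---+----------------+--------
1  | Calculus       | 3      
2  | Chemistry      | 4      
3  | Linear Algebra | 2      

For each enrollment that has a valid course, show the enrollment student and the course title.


INNER JOIN keeps only enrollments rows whose course_id matches an id in courses. Walk through each enrollment:
  - enrollment 1 (Nate): course_id=NULL, no match -> dropped
  - enrollment 2 (Jack): course_id=3 -> matches Linear Algebra
  - enrollment 3 (Sam): course_id=1 -> matches Calculus
  - enrollment 4 (Julia): course_id=3 -> matches Linear Algebra
  - enrollment 5 (Frank): course_id=3 -> matches Linear Algebra
  - enrollment 6 (Dave): course_id=2 -> matches Chemistry
  - enrollment 7 (Beth): course_id=3 -> matches Linear Algebra
  - enrollment 8 (Helen): course_id=NULL, no match -> dropped
So 2 of 8 rows are dropped.

SQL:
SELECT a.student, b.title AS course
FROM enrollments a
INNER JOIN courses b ON a.course_id = b.id

Result:
student | course        
--------+---------------
Jack    | Linear Algebra
Sam     | Calculus      
Julia   | Linear Algebra
Frank   | Linear Algebra
Dave    | Chemistry     
Beth    | Linear Algebra


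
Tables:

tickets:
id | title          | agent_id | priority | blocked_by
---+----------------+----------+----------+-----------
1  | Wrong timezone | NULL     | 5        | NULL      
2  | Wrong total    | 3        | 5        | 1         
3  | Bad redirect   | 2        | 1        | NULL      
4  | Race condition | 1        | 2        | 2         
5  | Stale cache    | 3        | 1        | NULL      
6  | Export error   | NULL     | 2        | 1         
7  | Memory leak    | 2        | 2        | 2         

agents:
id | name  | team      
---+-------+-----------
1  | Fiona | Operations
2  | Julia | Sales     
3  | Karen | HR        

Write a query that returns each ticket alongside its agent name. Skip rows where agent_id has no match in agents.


INNER JOIN keeps only tickets rows whose agent_id matches an id in agents. Walk through each ticket:
  - ticket 1 (Wrong timezone): agent_id=NULL, no match -> dropped
  - ticket 2 (Wrong total): agent_id=3 -> matches Karen
  - ticket 3 (Bad redirect): agent_id=2 -> matches Julia
  - ticket 4 (Race condition): agent_id=1 -> matches Fiona
  - ticket 5 (Stale cache): agent_id=3 -> matches Karen
  - ticket 6 (Export error): agent_id=NULL, no match -> dropped
  - ticket 7 (Memory leak): agent_id=2 -> matches Julia
So 2 of 7 rows are dropped.

SQL:
SELECT a.title, b.name AS agent
FROM tickets a
INNER JOIN agents b ON a.agent_id = b.id

Result:
title          | agent
---------------+------
Wrong total    | Karen
Bad redirect   | Julia
Race condition | Fiona
Stale cache    | Karen
Memory leak    | Julia


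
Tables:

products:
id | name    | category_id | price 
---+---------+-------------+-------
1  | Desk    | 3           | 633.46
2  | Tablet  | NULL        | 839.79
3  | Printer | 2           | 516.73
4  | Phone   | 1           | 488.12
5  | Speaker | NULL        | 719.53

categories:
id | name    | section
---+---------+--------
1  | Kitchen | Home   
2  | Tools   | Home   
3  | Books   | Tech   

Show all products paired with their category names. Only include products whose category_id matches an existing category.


INNER JOIN keeps only products rows whose category_id matches an id in categories. Walk through each product:
  - product 1 (Desk): category_id=3 -> matches Books
  - product 2 (Tablet): category_id=NULL, no match -> dropped
  - product 3 (Printer): category_id=2 -> matches Tools
  - product 4 (Phone): category_id=1 -> matches Kitchen
  - product 5 (Speaker): category_id=NULL, no match -> dropped
So 2 of 5 rows are dropped.

SQL:
SELECT a.name, b.name AS category
FROM products a
INNER JOIN categories b ON a.category_id = b.id

Result:
name    | category
--------+---------
Desk    | Books   
Printer | Tools   
Phone   | Kitchen 


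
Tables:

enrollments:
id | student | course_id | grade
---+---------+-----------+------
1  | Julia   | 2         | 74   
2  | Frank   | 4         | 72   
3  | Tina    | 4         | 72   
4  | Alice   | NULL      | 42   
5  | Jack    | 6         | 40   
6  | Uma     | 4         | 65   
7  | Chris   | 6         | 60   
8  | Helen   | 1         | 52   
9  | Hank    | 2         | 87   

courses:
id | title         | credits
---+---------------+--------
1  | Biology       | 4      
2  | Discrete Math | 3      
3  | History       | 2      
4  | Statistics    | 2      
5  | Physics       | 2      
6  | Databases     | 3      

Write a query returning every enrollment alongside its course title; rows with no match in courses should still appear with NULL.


LEFT JOIN keeps every row from enrollments (the left table); where course_id has no match in courses, the course columns become NULL. Walk through each enrollment:
  - enrollment 1 (Julia): course_id=2 -> matches Discrete Math
  - enrollment 2 (Frank): course_id=4 -> matches Statistics
  - enrollment 3 (Tina): course_id=4 -> matches Statistics
  - enrollment 4 (Alice): course_id=NULL, no match -> kept with NULL
  - enrollment 5 (Jack): course_id=6 -> matches Databases
  - enrollment 6 (Uma): course_id=4 -> matches Statistics
  - enrollment 7 (Chris): course_id=6 -> matches Databases
  - enrollment 8 (Helen): course_id=1 -> matches Biology
  - enrollment 9 (Hank): course_id=2 -> matches Discrete Math
All 9 rows appear; 1 has NULL course.

SQL:
SELECT a.student, b.title AS course
FROM enrollments a
LEFT JOIN courses b ON a.course_id = b.id

Result:
student | course       
--------+--------------
Julia   | Discrete Math
Frank   | Statistics   
Tina    | Statistics   
Alice   | NULL         
Jack    | Databases    
Uma     | Statistics   
Chris   | Databases    
Helen   | Biology      
Hank    | Discrete Math


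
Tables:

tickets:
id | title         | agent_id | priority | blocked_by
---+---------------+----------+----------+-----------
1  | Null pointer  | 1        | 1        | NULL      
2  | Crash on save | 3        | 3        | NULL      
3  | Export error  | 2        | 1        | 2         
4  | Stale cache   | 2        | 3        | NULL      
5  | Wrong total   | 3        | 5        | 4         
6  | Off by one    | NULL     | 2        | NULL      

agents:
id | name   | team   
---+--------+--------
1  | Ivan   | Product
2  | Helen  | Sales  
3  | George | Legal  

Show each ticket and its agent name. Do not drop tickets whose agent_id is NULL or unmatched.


LEFT JOIN keeps every row from tickets (the left table); where agent_id has no match in agents, the agent columns become NULL. Walk through each ticket:
  - ticket 1 (Null pointer): agent_id=1 -> matches Ivan
  - ticket 2 (Crash on save): agent_id=3 -> matches George
  - ticket 3 (Export error): agent_id=2 -> matches Helen
  - ticket 4 (Stale cache): agent_id=2 -> matches Helen
  - ticket 5 (Wrong total): agent_id=3 -> matches George
  - ticket 6 (Off by one): agent_id=NULL, no match -> kept with NULL
All 6 rows appear; 1 has NULL agent.

SQL:
SELECT a.title, b.name AS agent
FROM tickets a
LEFT JOIN agents b ON a.agent_id = b.id

Result:
title         | agent 
--------------+-------
Null pointer  | Ivan  
Crash on save | George
Export error  | Helen 
Stale cache   | Helen 
Wrong total   | George
Off by one    | NULL  


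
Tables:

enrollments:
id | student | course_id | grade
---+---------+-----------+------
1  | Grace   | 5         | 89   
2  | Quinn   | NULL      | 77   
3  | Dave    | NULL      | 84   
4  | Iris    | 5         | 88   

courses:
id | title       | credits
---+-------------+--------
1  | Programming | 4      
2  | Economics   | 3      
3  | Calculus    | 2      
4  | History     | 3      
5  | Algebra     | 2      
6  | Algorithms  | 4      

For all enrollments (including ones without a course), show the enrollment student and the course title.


LEFT JOIN keeps every row from enrollments (the left table); where course_id has no match in courses, the course columns become NULL. Walk through each enrollment:
  - enrollment 1 (Grace): course_id=5 -> matches Algebra
  - enrollment 2 (Quinn): course_id=NULL, no match -> kept with NULL
  - enrollment 3 (Dave): course_id=NULL, no match -> kept with NULL
  - enrollment 4 (Iris): course_id=5 -> matches Algebra
All 4 rows appear; 2 have NULL course.

SQL:
SELECT a.student, b.title AS course
FROM enrollments a
LEFT JOIN courses b ON a.course_id = b.id

Result:
student | course 
--------+--------
Grace   | Algebra
Quinn   | NULL   
Dave    | NULL   
Iris    | Algebra


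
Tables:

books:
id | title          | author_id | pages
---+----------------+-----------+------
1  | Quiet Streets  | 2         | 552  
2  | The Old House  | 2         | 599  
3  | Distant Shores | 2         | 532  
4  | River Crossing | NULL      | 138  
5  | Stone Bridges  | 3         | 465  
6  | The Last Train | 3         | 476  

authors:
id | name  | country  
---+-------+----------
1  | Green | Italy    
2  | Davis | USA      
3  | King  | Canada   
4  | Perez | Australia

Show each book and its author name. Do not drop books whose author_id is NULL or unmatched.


LEFT JOIN keeps every row from books (the left table); where author_id has no match in authors, the author columns become NULL. Walk through each book:
  - book 1 (Quiet Streets): author_id=2 -> matches Davis
  - book 2 (The Old House): author_id=2 -> matches Davis
  - book 3 (Distant Shores): author_id=2 -> matches Davis
  - book 4 (River Crossing): author_id=NULL, no match -> kept with NULL
  - book 5 (Stone Bridges): author_id=3 -> matches King
  - book 6 (The Last Train): author_id=3 -> matches King
All 6 rows appear; 1 has NULL author.

SQL:
SELECT a.title, b.name AS author
FROM books a
LEFT JOIN authors b ON a.author_id = b.id

Result:
title          | author
---------------+-------
Quiet Streets  | Davis 
The Old House  | Davis 
Distant Shores | Davis 
River Crossing | NULL  
Stone Bridges  | King  
The Last Train | King  


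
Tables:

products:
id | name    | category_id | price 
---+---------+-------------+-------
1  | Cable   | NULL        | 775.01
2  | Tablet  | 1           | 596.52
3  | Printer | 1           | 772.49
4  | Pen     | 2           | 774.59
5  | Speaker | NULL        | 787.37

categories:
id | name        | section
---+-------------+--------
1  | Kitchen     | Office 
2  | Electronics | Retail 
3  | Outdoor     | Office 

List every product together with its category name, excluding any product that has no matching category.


INNER JOIN keeps only products rows whose category_id matches an id in categories. Walk through each product:
  - product 1 (Cable): category_id=NULL, no match -> dropped
  - product 2 (Tablet): category_id=1 -> matches Kitchen
  - product 3 (Printer): category_id=1 -> matches Kitchen
  - product 4 (Pen): category_id=2 -> matches Electronics
  - product 5 (Speaker): category_id=NULL, no match -> dropped
So 2 of 5 rows are dropped.

SQL:
SELECT a.name, b.name AS category
FROM products a
INNER JOIN categories b ON a.category_id = b.id

Result:
name    | category   
--------+------------
Tablet  | Kitchen    
Printer | Kitchen    
Pen     | Electronics


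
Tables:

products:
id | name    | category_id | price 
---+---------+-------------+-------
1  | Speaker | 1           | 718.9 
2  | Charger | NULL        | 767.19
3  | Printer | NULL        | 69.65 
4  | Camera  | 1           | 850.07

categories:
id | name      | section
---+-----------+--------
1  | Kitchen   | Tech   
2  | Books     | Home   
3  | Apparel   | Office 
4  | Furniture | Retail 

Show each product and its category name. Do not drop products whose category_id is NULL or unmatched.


LEFT JOIN keeps every row from products (the left table); where category_id has no match in categories, the category columns become NULL. Walk through each product:
  - product 1 (Speaker): category_id=1 -> matches Kitchen
  - product 2 (Charger): category_id=NULL, no match -> kept with NULL
  - product 3 (Printer): category_id=NULL, no match -> kept with NULL
  - product 4 (Camera): category_id=1 -> matches Kitchen
All 4 rows appear; 2 have NULL category.

SQL:
SELECT a.name, b.name AS category
FROM products a
LEFT JOIN categories b ON a.category_id = b.id

Result:
name    | category
--------+---------
Speaker | Kitchen 
Charger | NULL    
Printer | NULL    
Camera  | Kitchen 


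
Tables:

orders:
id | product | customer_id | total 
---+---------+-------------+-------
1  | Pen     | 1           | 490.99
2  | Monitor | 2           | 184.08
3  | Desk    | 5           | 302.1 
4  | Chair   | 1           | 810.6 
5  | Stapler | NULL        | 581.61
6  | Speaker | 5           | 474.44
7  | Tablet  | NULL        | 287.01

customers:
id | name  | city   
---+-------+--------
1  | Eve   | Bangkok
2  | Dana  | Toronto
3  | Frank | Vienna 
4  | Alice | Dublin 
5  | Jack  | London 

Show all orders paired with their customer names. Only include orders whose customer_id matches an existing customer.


INNER JOIN keeps only orders rows whose customer_id matches an id in customers. Walk through each order:
  - order 1 (Pen): customer_id=1 -> matches Eve
  - order 2 (Monitor): customer_id=2 -> matches Dana
  - order 3 (Desk): customer_id=5 -> matches Jack
  - order 4 (Chair): customer_id=1 -> matches Eve
  - order 5 (Stapler): customer_id=NULL, no match -> dropped
  - order 6 (Speaker): customer_id=5 -> matches Jack
  - order 7 (Tablet): customer_id=NULL, no match -> dropped
So 2 of 7 rows are dropped.

SQL:
SELECT a.product, b.name AS customer
FROM orders a
INNER JOIN customers b ON a.customer_id = b.id

Result:
product | customer
--------+---------
Pen     | Eve     
Monitor | Dana    
Desk    | Jack    
Chair   | Eve     
Speaker | Jack    


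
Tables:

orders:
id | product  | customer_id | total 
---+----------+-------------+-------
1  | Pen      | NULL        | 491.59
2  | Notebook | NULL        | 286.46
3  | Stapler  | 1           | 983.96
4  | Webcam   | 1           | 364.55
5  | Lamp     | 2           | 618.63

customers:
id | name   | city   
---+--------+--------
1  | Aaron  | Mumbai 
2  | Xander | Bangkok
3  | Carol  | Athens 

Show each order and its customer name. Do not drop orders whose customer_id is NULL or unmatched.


LEFT JOIN keeps every row from orders (the left table); where customer_id has no match in customers, the customer columns become NULL. Walk through each order:
  - order 1 (Pen): customer_id=NULL, no match -> kept with NULL
  - order 2 (Notebook): customer_id=NULL, no match -> kept with NULL
  - order 3 (Stapler): customer_id=1 -> matches Aaron
  - order 4 (Webcam): customer_id=1 -> matches Aaron
  - order 5 (Lamp): customer_id=2 -> matches Xander
All 5 rows appear; 2 have NULL customer.

SQL:
SELECT a.product, b.name AS customer
FROM orders a
LEFT JOIN customers b ON a.customer_id = b.id

Result:
product  | customer
---------+---------
Pen      | NULL    
Notebook | NULL    
Stapler  | Aaron   
Webcam   | Aaron   
Lamp     | Xander  


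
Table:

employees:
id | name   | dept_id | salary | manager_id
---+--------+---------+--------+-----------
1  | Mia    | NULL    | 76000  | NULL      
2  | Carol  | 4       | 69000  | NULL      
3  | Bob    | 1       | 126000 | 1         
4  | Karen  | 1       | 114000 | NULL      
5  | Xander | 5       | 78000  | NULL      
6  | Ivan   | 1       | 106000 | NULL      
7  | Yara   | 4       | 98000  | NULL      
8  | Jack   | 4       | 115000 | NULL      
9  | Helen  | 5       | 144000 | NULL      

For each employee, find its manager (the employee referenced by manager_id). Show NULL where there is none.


This is a self-join: employees is joined to a second copy of itself, matching each row's manager_id to another row's id. Use LEFT JOIN so rows with manager_id=NULL are kept.
  - employee 1 (Mia): manager_id=NULL -> NULL
  - employee 2 (Carol): manager_id=NULL -> NULL
  - employee 3 (Bob): manager_id=1 -> Mia
  - employee 4 (Karen): manager_id=NULL -> NULL
  - employee 5 (Xander): manager_id=NULL -> NULL
  - employee 6 (Ivan): manager_id=NULL -> NULL
  - employee 7 (Yara): manager_id=NULL -> NULL
  - employee 8 (Jack): manager_id=NULL -> NULL
  - employee 9 (Helen): manager_id=NULL -> NULL

SQL:
SELECT a.name AS item, b.name AS manager
FROM employees a
LEFT JOIN employees b ON a.manager_id = b.id

Result:
item   | manager
-------+--------
Mia    | NULL   
Carol  | NULL   
Bob    | Mia    
Karen  | NULL   
Xander | NULL   
Ivan   | NULL   
Yara   | NULL   
Jack   | NULL   
Helen  | NULL   


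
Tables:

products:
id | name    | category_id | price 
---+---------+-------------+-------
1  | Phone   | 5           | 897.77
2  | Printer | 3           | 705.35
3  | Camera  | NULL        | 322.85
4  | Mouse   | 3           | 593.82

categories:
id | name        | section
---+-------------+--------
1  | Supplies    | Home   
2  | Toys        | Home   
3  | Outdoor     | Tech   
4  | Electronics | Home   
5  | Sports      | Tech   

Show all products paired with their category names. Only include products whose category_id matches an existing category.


INNER JOIN keeps only products rows whose category_id matches an id in categories. Walk through each product:
  - product 1 (Phone): category_id=5 -> matches Sports
  - product 2 (Printer): category_id=3 -> matches Outdoor
  - product 3 (Camera): category_id=NULL, no match -> dropped
  - product 4 (Mouse): category_id=3 -> matches Outdoor
So 1 of 4 rows is dropped.

SQL:
SELECT a.name, b.name AS category
FROM products a
INNER JOIN categories b ON a.category_id = b.id

Result:
name    | category
--------+---------
Phone   | Sports  
Printer | Outdoor 
Mouse   | Outdoor 


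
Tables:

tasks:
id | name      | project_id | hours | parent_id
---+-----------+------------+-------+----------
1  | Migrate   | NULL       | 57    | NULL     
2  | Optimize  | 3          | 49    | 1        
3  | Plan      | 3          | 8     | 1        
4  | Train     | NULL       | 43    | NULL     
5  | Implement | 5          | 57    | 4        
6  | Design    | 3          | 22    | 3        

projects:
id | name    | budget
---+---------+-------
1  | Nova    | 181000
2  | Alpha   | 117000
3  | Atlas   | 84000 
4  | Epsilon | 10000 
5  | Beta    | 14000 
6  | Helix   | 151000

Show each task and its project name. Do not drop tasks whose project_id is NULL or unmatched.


LEFT JOIN keeps every row from tasks (the left table); where project_id has no match in projects, the project columns become NULL. Walk through each task:
  - task 1 (Migrate): project_id=NULL, no match -> kept with NULL
  - task 2 (Optimize): project_id=3 -> matches Atlas
  - task 3 (Plan): project_id=3 -> matches Atlas
  - task 4 (Train): project_id=NULL, no match -> kept with NULL
  - task 5 (Implement): project_id=5 -> matches Beta
  - task 6 (Design): project_id=3 -> matches Atlas
All 6 rows appear; 2 have NULL project.

SQL:
SELECT a.name, b.name AS project
FROM tasks a
LEFT JOIN projects b ON a.project_id = b.id

Result:
name      | project
----------+--------
Migrate   | NULL   
Optimize  | Atlas  
Plan      | Atlas  
Train     | NULL   
Implement | Beta   
Design    | Atlas  


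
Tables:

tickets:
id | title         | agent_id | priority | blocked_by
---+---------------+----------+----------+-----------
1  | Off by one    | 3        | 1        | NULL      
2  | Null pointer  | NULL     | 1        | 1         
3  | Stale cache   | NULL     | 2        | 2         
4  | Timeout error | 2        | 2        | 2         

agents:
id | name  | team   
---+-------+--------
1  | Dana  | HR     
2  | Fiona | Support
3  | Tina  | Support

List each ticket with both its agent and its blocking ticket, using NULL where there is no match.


Two LEFT JOINs from the same base table tickets: one to agents via agent_id, one to tickets itself via blocked_by. Both are LEFT so every ticket is preserved.
Match against agents:
  - ticket 1 (Off by one): agent_id=3 -> matches Tina
  - ticket 2 (Null pointer): agent_id=NULL, no match -> kept with NULL
  - ticket 3 (Stale cache): agent_id=NULL, no match -> kept with NULL
  - ticket 4 (Timeout error): agent_id=2 -> matches Fiona
Match against tickets (self):
  - ticket 1 (Off by one): blocked_by=NULL -> NULL
  - ticket 2 (Null pointer): blocked_by=1 -> Off by one
  - ticket 3 (Stale cache): blocked_by=2 -> Null pointer
  - ticket 4 (Timeout error): blocked_by=2 -> Null pointer

SQL:
SELECT a.title, b.name AS agent, c.title AS blocked_by
FROM tickets a
LEFT JOIN agents b ON a.agent_id = b.id
LEFT JOIN tickets c ON a.blocked_by = c.id

Result:
title         | agent | blocked_by  
--------------+-------+-------------
Off by one    | Tina  | NULL        
Null pointer  | NULL  | Off by one  
Stale cache   | NULL  | Null pointer
Timeout error | Fiona | Null pointer


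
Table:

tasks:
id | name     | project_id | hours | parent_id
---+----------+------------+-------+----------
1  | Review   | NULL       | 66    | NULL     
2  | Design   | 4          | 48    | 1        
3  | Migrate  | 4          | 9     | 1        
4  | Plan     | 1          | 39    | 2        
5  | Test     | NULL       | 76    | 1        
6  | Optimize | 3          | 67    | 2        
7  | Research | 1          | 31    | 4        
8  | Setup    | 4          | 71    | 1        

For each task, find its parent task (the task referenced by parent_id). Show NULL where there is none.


This is a self-join: tasks is joined to a second copy of itself, matching each row's parent_id to another row's id. Use LEFT JOIN so rows with parent_id=NULL are kept.
  - task 1 (Review): parent_id=NULL -> NULL
  - task 2 (Design): parent_id=1 -> Review
  - task 3 (Migrate): parent_id=1 -> Review
  - task 4 (Plan): parent_id=2 -> Design
  - task 5 (Test): parent_id=1 -> Review
  - task 6 (Optimize): parent_id=2 -> Design
  - task 7 (Research): parent_id=4 -> Plan
  - task 8 (Setup): parent_id=1 -> Review

SQL:
SELECT a.name AS item, b.name AS parent
FROM tasks a
LEFT JOIN tasks b ON a.parent_id = b.id

Result:
item     | parent
---------+-------
Review   | NULL  
Design   | Review
Migrate  | Review
Plan     | Design
Test     | Review
Optimize | Design
Research | Plan  
Setup    | Review


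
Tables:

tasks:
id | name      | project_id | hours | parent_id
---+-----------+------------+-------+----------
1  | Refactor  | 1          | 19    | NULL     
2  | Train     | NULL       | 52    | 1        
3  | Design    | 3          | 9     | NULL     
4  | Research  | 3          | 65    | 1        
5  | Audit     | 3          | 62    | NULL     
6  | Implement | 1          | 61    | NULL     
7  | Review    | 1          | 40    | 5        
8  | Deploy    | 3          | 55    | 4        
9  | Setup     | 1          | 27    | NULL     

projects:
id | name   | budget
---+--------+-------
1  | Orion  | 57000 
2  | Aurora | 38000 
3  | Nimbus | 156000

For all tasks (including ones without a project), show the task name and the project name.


LEFT JOIN keeps every row from tasks (the left table); where project_id has no match in projects, the project columns become NULL. Walk through each task:
  - task 1 (Refactor): project_id=1 -> matches Orion
  - task 2 (Train): project_id=NULL, no match -> kept with NULL
  - task 3 (Design): project_id=3 -> matches Nimbus
  - task 4 (Research): project_id=3 -> matches Nimbus
  - task 5 (Audit): project_id=3 -> matches Nimbus
  - task 6 (Implement): project_id=1 -> matches Orion
  - task 7 (Review): project_id=1 -> matches Orion
  - task 8 (Deploy): project_id=3 -> matches Nimbus
  - task 9 (Setup): project_id=1 -> matches Orion
All 9 rows appear; 1 has NULL project.

SQL:
SELECT a.name, b.name AS project
FROM tasks a
LEFT JOIN projects b ON a.project_id = b.id

Result:
name      | project
----------+--------
Refactor  | Orion  
Train     | NULL   
Design    | Nimbus 
Research  | Nimbus 
Audit     | Nimbus 
Implement | Orion  
Review    | Orion  
Deploy    | Nimbus 
Setup     | Orion  


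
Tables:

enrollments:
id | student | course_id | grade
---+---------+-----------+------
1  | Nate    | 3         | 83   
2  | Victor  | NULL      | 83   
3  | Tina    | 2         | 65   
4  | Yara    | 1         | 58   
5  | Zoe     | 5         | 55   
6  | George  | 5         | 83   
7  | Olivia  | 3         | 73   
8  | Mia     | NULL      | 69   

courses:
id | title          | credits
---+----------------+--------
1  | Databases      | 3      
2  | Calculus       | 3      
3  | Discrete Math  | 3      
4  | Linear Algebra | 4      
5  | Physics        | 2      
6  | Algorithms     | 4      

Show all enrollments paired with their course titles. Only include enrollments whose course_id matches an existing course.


INNER JOIN keeps only enrollments rows whose course_id matches an id in courses. Walk through each enrollment:
  - enrollment 1 (Nate): course_id=3 -> matches Discrete Math
  - enrollment 2 (Victor): course_id=NULL, no match -> dropped
  - enrollment 3 (Tina): course_id=2 -> matches Calculus
  - enrollment 4 (Yara): course_id=1 -> matches Databases
  - enrollment 5 (Zoe): course_id=5 -> matches Physics
  - enrollment 6 (George): course_id=5 -> matches Physics
  - enrollment 7 (Olivia): course_id=3 -> matches Discrete Math
  - enrollment 8 (Mia): course_id=NULL, no match -> dropped
So 2 of 8 rows are dropped.

SQL:
SELECT a.student, b.title AS course
FROM enrollments a
INNER JOIN courses b ON a.course_id = b.id

Result:
student | course       
--------+--------------
Nate    | Discrete Math
Tina    | Calculus     
Yara    | Databases    
Zoe     | Physics      
George  | Physics      
Olivia  | Discrete Math


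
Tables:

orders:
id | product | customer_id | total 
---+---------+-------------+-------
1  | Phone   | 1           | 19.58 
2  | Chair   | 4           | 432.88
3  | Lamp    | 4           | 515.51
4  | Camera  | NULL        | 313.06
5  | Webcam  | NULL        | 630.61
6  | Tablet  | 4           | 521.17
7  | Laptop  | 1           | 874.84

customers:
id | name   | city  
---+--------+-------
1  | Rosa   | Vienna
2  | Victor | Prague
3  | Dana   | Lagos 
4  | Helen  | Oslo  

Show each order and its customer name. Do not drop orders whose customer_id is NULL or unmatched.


LEFT JOIN keeps every row from orders (the left table); where customer_id has no match in customers, the customer columns become NULL. Walk through each order:
  - order 1 (Phone): customer_id=1 -> matches Rosa
  - order 2 (Chair): customer_id=4 -> matches Helen
  - order 3 (Lamp): customer_id=4 -> matches Helen
  - order 4 (Camera): customer_id=NULL, no match -> kept with NULL
  - order 5 (Webcam): customer_id=NULL, no match -> kept with NULL
  - order 6 (Tablet): customer_id=4 -> matches Helen
  - order 7 (Laptop): customer_id=1 -> matches Rosa
All 7 rows appear; 2 have NULL customer.

SQL:
SELECT a.product, b.name AS customer
FROM orders a
LEFT JOIN customers b ON a.customer_id = b.id

Result:
product | customer
--------+---------
Phone   | Rosa    
Chair   | Helen   
Lamp    | Helen   
Camera  | NULL    
Webcam  | NULL    
Tablet  | Helen   
Laptop  | Rosa    


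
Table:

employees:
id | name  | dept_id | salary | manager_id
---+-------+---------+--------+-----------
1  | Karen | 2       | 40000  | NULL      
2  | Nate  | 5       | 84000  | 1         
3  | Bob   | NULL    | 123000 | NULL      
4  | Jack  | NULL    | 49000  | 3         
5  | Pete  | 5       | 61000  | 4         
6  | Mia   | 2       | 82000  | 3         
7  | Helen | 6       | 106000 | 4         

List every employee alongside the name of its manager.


This is a self-join: employees is joined to a second copy of itself, matching each row's manager_id to another row's id. Use LEFT JOIN so rows with manager_id=NULL are kept.
  - employee 1 (Karen): manager_id=NULL -> NULL
  - employee 2 (Nate): manager_id=1 -> Karen
  - employee 3 (Bob): manager_id=NULL -> NULL
  - employee 4 (Jack): manager_id=3 -> Bob
  - employee 5 (Pete): manager_id=4 -> Jack
  - employee 6 (Mia): manager_id=3 -> Bob
  - employee 7 (Helen): manager_id=4 -> Jack

SQL:
SELECT a.name AS item, b.name AS manager
FROM employees a
LEFT JOIN employees b ON a.manager_id = b.id

Result:
item  | manager
------+--------
Karen | NULL   
Nate  | Karen  
Bob   | NULL   
Jack  | Bob    
Pete  | Jack   
Mia   | Bob    
Helen | Jack   
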